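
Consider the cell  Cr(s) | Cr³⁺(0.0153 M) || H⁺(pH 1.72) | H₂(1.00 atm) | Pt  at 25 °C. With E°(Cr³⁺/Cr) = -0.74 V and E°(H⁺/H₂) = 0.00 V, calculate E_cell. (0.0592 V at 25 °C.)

The hydrogen couple is the cathode, so E°_cell = 0.74 V; n = 6.
[H⁺] = 10^(−1.72) = 0.019 M, and Q = [Cr³⁺]^2·P(H₂)^3 / [H⁺]^6 = 4.89 × 10^6.
E = E° − (0.0592/6) log Q = 0.74 − (0.0592/6)(6.689) = 0.674 V.

0.67 V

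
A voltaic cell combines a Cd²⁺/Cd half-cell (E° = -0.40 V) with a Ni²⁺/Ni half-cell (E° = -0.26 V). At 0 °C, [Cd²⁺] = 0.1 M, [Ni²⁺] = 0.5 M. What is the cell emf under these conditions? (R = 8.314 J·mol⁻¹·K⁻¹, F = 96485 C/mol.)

The Ni²⁺/Ni couple has the higher reduction potential and acts as the cathode, so E°_cell = -0.26 − (-0.40) = 0.14 V.
Balancing electrons gives n = 2; the reaction quotient is Q = [Cd²⁺]/[Ni²⁺] = 0.200.
E = E° − (RT/nF) ln Q = 0.14 − (8.314×273)/(2×96485) × (-1.609) = 0.140 + 0.019 = 0.159 V.

0.159 V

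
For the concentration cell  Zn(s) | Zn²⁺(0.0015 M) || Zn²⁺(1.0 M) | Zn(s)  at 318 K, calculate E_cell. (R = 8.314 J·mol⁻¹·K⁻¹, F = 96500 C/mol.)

Both half-cells are Zn²⁺/Zn, so E°_cell = 0. The concentrated side is the cathode; the cell reaction moves Zn²⁺ from high to low concentration with n = 2.
Q = [Zn²⁺]_dilute/[Zn²⁺]_conc = 0.0015/1.0 = 0.00150.
E = 0 − (RT/nF) ln Q = −((8.314×318)/(2×96500))(-6.502) = 0.0891 V.

0.089 V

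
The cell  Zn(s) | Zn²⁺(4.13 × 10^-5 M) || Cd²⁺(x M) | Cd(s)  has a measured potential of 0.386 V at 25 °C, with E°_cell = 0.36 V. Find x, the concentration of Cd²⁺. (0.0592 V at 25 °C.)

3.1 × 10^-4 M

From the Nernst equation, log Q = n(E° − E)/0.0592 = 2(0.36 − 0.386)/0.0592 = -0.878, so Q = 0.132.
With Q = [Zn²⁺]/[Cd²⁺] and the known concentrations, [Cd²⁺] in the denominator gives [Cd²⁺] = 3.1 × 10^-4 M.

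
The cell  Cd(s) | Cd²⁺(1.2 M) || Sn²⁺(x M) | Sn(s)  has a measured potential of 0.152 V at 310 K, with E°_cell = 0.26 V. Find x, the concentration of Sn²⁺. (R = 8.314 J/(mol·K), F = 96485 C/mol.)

3.7 × 10^-4 M

From the Nernst equation, ln Q = nF(E° − E)/RT = 2×96485×(0.26 − 0.152)/(8.314×310) = 8.086, so Q = 3250.
With Q = [Cd²⁺]/[Sn²⁺] and the known concentrations, [Sn²⁺] in the denominator gives [Sn²⁺] = 3.7 × 10^-4 M.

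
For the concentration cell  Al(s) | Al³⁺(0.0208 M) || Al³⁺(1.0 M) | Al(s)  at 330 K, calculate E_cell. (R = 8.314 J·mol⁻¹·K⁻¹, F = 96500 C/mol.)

Both half-cells are Al³⁺/Al, so E°_cell = 0. The concentrated side is the cathode; the cell reaction moves Al³⁺ from high to low concentration with n = 3.
Q = [Al³⁺]_dilute/[Al³⁺]_conc = 0.0208/1.0 = 0.0208.
E = 0 − (RT/nF) ln Q = −((8.314×330)/(3×96500))(-3.873) = 0.0367 V.

0.037 V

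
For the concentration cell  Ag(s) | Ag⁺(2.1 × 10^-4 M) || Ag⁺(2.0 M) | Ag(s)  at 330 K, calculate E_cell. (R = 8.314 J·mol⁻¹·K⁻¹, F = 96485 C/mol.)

0.26 V

Both half-cells are Ag⁺/Ag, so E°_cell = 0. The concentrated side is the cathode; the cell reaction moves Ag⁺ from high to low concentration with n = 1.
Q = [Ag⁺]_dilute/[Ag⁺]_conc = 2.1 × 10^-4/2.0 = 1.05 × 10^-4.
E = 0 − (RT/nF) ln Q = −((8.314×330)/(1×96485))(-9.162) = 0.2605 V.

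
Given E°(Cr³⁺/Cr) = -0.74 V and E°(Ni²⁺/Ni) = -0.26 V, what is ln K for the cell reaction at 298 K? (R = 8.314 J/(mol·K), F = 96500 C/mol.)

ln K = 112.2

E°_cell = -0.26 − (-0.74) = 0.48 V, with n = 6 electrons transferred.
At equilibrium E = 0, so the Nernst equation gives ln K = nFE°/RT = (6)(96500)(0.48)/((8.314)(298)) = 112.17.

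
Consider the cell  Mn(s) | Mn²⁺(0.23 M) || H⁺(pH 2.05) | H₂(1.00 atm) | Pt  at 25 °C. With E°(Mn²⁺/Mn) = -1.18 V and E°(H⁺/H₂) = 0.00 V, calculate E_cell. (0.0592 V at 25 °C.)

The hydrogen couple is the cathode, so E°_cell = 1.18 V; n = 2.
[H⁺] = 10^(−2.05) = 0.0089 M, and Q = [Mn²⁺]·P(H₂) / [H⁺]^2 = 2900.
E = E° − (0.0592/2) log Q = 1.18 − (0.0592/2)(3.462) = 1.078 V.

1.08 V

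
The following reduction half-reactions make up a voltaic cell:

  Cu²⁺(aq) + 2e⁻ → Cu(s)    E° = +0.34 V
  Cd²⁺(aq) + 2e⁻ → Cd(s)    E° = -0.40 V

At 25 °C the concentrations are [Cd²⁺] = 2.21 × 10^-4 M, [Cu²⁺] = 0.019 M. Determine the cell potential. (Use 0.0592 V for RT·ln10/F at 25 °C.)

0.797 V

The Cu²⁺/Cu couple has the higher reduction potential and acts as the cathode, so E°_cell = +0.34 − (-0.40) = 0.74 V.
Balancing electrons gives n = 2; the reaction quotient is Q = [Cd²⁺]/[Cu²⁺] = 0.0116.
At 25 °C, E = E° − (0.0592/n) log Q = 0.74 − (0.0592/2)(-1.934) = 0.740 + 0.057 = 0.797 V.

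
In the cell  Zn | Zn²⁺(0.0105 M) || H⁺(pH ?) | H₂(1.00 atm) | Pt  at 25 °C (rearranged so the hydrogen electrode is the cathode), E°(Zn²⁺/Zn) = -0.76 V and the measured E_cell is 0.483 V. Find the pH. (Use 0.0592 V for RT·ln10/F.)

E°_cell = 0.76 V and n = 2.
log Q = n(E° − E)/0.0592 = 2×(0.76 − 0.483)/0.0592 = 9.358.
With Q = [Zn²⁺]·P(H₂) / [H⁺]^2, solving for [H⁺] gives log[H⁺] = -5.668, so pH = 5.67.

pH = 5.67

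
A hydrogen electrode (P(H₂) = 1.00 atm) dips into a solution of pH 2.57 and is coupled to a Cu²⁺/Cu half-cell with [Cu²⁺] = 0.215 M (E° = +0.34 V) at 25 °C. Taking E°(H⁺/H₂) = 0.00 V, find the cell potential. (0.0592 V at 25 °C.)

0.47 V

The Cu²⁺/Cu couple is the cathode, so E°_cell = 0.34 V; n = 2.
[H⁺] = 10^(−2.57) = 0.0027 M, and Q = [H⁺]^2 / ([Cu²⁺]·P(H₂)) = 3.37 × 10^-5.
E = E° − (0.0592/2) log Q = 0.34 − (0.0592/2)(-4.472) = 0.472 V.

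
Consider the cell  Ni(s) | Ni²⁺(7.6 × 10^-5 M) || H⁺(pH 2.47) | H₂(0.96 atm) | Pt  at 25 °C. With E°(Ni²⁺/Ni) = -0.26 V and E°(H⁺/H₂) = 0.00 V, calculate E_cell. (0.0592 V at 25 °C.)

The hydrogen couple is the cathode, so E°_cell = 0.26 V; n = 2.
[H⁺] = 10^(−2.47) = 0.0034 M, and Q = [Ni²⁺]·P(H₂) / [H⁺]^2 = 6.35.
E = E° − (0.0592/2) log Q = 0.26 − (0.0592/2)(0.803) = 0.236 V.

0.24 V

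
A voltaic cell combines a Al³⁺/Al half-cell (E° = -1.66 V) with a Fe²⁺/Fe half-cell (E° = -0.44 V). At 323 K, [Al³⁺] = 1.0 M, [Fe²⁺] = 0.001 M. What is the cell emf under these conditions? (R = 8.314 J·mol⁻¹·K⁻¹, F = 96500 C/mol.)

1.12 V

The Fe²⁺/Fe couple has the higher reduction potential and acts as the cathode, so E°_cell = -0.44 − (-1.66) = 1.22 V.
Balancing electrons gives n = 6; the reaction quotient is Q = [Al³⁺]^2/[Fe²⁺]^3 = 1 × 10^9.
E = E° − (RT/nF) ln Q = 1.22 − (8.314×323)/(6×96500) × (20.723) = 1.220 − 0.096 = 1.124 V.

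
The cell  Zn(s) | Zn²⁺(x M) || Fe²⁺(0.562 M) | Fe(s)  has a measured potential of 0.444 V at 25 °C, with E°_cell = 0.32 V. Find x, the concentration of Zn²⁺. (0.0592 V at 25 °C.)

From the Nernst equation, log Q = n(E° − E)/0.0592 = 2(0.32 − 0.444)/0.0592 = -4.189, so Q = 6.47 × 10^-5.
With Q = [Zn²⁺]/[Fe²⁺] and the known concentrations, [Zn²⁺] in the numerator gives [Zn²⁺] = 3.6 × 10^-5 M.

3.6 × 10^-5 M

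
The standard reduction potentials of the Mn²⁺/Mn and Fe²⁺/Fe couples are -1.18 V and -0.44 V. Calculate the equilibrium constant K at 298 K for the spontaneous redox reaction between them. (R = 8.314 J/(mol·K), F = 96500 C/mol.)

E°_cell = -0.44 − (-1.18) = 0.74 V, with n = 2 electrons transferred.
At equilibrium E = 0, so the Nernst equation gives ln K = nFE°/RT = (2)(96500)(0.74)/((8.314)(298)) = 57.65.
K = e^57.65 = 1.1 × 10^25.

1.1 × 10^25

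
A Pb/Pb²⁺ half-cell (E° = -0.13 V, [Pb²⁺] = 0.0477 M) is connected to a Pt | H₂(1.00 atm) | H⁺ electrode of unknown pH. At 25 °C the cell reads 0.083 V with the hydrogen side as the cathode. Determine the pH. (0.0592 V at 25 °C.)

E°_cell = 0.13 V and n = 2.
log Q = n(E° − E)/0.0592 = 2×(0.13 − 0.083)/0.0592 = 1.588.
With Q = [Pb²⁺]·P(H₂) / [H⁺]^2, solving for [H⁺] gives log[H⁺] = -1.455, so pH = 1.45.

pH = 1.45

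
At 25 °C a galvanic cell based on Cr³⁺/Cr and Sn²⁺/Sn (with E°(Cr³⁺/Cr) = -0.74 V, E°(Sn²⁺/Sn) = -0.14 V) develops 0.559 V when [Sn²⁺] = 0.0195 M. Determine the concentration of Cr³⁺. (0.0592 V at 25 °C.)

From the Nernst equation, log Q = n(E° − E)/0.0592 = 6(0.60 − 0.559)/0.0592 = 4.155, so Q = 1.43 × 10^4.
With Q = [Cr³⁺]^2/[Sn²⁺]^3 and the known concentrations, [Cr³⁺]^2 in the numerator gives [Cr³⁺] = 0.33 M.

0.33 M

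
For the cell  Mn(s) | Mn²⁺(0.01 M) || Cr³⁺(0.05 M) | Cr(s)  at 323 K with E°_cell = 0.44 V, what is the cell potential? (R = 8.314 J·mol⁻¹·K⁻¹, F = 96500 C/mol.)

0.476 V

Balancing electrons gives n = 6; the reaction quotient is Q = [Mn²⁺]^3/[Cr³⁺]^2 = 4 × 10^-4.
E = E° − (RT/nF) ln Q = 0.44 − (8.314×323)/(6×96500) × (-7.824) = 0.440 + 0.036 = 0.476 V.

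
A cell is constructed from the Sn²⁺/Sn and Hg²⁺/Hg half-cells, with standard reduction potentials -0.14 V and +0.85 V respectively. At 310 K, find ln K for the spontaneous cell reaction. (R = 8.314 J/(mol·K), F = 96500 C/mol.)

ln K = 74.1

E°_cell = +0.85 − (-0.14) = 0.99 V, with n = 2 electrons transferred.
At equilibrium E = 0, so the Nernst equation gives ln K = nFE°/RT = (2)(96500)(0.99)/((8.314)(310)) = 74.13.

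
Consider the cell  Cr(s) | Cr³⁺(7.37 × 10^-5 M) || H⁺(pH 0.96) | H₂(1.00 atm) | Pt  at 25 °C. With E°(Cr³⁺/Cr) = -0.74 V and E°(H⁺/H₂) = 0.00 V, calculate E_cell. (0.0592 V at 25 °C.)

The hydrogen couple is the cathode, so E°_cell = 0.74 V; n = 6.
[H⁺] = 10^(−0.96) = 0.11 M, and Q = [Cr³⁺]^2·P(H₂)^3 / [H⁺]^6 = 0.00313.
E = E° − (0.0592/6) log Q = 0.74 − (0.0592/6)(-2.505) = 0.765 V.

0.76 V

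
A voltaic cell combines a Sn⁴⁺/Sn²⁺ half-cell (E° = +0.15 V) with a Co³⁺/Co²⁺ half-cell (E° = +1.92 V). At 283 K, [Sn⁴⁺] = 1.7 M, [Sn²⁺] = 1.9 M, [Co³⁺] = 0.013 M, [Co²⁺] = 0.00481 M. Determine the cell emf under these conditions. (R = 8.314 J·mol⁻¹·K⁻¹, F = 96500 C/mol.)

The Co³⁺/Co²⁺ couple has the higher reduction potential and acts as the cathode, so E°_cell = +1.92 − (+0.15) = 1.77 V.
Balancing electrons gives n = 2; the reaction quotient is Q = [Sn⁴⁺]·[Co²⁺]^2/([Sn²⁺]·[Co³⁺]^2) = 0.122.
E = E° − (RT/nF) ln Q = 1.77 − (8.314×283)/(2×96500) × (-2.100) = 1.770 + 0.026 = 1.796 V.

1.80 V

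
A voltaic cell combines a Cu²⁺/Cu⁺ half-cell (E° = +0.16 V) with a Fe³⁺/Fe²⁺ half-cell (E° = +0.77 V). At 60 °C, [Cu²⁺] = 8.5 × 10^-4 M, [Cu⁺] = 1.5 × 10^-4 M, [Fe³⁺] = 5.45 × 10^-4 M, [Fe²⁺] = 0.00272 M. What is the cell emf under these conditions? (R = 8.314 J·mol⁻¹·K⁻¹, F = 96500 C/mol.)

The Fe³⁺/Fe²⁺ couple has the higher reduction potential and acts as the cathode, so E°_cell = +0.77 − (+0.16) = 0.61 V.
Balancing electrons gives n = 1; the reaction quotient is Q = [Cu²⁺]·[Fe²⁺]/([Cu⁺]·[Fe³⁺]) = 28.3.
E = E° − (RT/nF) ln Q = 0.61 − (8.314×333)/(1×96500) × (3.342) = 0.610 − 0.096 = 0.514 V.

0.514 V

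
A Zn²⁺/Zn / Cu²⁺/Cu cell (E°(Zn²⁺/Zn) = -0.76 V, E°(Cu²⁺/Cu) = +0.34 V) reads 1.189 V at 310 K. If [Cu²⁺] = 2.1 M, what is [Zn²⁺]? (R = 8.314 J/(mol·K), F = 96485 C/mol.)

0.0027 M

From the Nernst equation, ln Q = nF(E° − E)/RT = 2×96485×(1.10 − 1.189)/(8.314×310) = -6.664, so Q = 0.00128.
With Q = [Zn²⁺]/[Cu²⁺] and the known concentrations, [Zn²⁺] in the numerator gives [Zn²⁺] = 0.0027 M.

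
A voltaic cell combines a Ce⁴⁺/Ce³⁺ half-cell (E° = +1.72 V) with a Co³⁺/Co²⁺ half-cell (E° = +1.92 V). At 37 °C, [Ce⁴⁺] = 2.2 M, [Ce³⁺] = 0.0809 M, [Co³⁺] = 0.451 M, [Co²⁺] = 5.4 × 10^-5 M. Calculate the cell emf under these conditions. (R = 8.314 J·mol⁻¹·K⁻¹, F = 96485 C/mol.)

The Co³⁺/Co²⁺ couple has the higher reduction potential and acts as the cathode, so E°_cell = +1.92 − (+1.72) = 0.20 V.
Balancing electrons gives n = 1; the reaction quotient is Q = [Ce⁴⁺]·[Co²⁺]/([Ce³⁺]·[Co³⁺]) = 0.00326.
E = E° − (RT/nF) ln Q = 0.20 − (8.314×310)/(1×96485) × (-5.727) = 0.200 + 0.153 = 0.353 V.

0.353 V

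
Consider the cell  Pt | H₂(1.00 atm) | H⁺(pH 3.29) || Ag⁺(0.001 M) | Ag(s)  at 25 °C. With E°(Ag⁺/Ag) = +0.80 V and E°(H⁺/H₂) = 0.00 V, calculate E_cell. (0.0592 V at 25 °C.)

The Ag⁺/Ag couple is the cathode, so E°_cell = 0.80 V; n = 2.
[H⁺] = 10^(−3.29) = 5.1 × 10^-4 M, and Q = [H⁺]^2 / ([Ag⁺]^2·P(H₂)) = 0.263.
E = E° − (0.0592/2) log Q = 0.80 − (0.0592/2)(-0.580) = 0.817 V.

0.82 V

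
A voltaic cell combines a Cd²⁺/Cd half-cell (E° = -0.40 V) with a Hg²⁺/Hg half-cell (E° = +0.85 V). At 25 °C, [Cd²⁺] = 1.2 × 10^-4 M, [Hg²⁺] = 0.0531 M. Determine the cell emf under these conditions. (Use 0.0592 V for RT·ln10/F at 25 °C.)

The Hg²⁺/Hg couple has the higher reduction potential and acts as the cathode, so E°_cell = +0.85 − (-0.40) = 1.25 V.
Balancing electrons gives n = 2; the reaction quotient is Q = [Cd²⁺]/[Hg²⁺] = 0.00226.
At 25 °C, E = E° − (0.0592/n) log Q = 1.25 − (0.0592/2)(-2.646) = 1.250 + 0.078 = 1.328 V.

1.33 V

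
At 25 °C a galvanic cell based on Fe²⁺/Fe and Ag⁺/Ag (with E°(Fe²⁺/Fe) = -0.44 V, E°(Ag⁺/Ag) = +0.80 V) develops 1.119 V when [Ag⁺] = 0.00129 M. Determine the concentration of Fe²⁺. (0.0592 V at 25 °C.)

0.02 M

From the Nernst equation, log Q = n(E° − E)/0.0592 = 2(1.24 − 1.119)/0.0592 = 4.088, so Q = 1.22 × 10^4.
With Q = [Fe²⁺]/[Ag⁺]^2 and the known concentrations, [Fe²⁺] in the numerator gives [Fe²⁺] = 0.02 M.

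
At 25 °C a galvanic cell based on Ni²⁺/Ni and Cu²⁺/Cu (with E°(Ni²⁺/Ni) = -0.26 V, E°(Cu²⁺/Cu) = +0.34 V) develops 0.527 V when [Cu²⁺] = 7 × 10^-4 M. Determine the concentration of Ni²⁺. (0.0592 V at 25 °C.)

From the Nernst equation, log Q = n(E° − E)/0.0592 = 2(0.60 − 0.527)/0.0592 = 2.466, so Q = 293.
With Q = [Ni²⁺]/[Cu²⁺] and the known concentrations, [Ni²⁺] in the numerator gives [Ni²⁺] = 0.2 M.

0.2 M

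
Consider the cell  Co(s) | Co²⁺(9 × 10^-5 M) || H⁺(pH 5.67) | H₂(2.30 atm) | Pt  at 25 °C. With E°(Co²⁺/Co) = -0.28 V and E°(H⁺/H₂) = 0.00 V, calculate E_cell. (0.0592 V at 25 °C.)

The hydrogen couple is the cathode, so E°_cell = 0.28 V; n = 2.
[H⁺] = 10^(−5.67) = 2.1 × 10^-6 M, and Q = [Co²⁺]·P(H₂) / [H⁺]^2 = 4.53 × 10^7.
E = E° − (0.0592/2) log Q = 0.28 − (0.0592/2)(7.656) = 0.053 V.

0.053 V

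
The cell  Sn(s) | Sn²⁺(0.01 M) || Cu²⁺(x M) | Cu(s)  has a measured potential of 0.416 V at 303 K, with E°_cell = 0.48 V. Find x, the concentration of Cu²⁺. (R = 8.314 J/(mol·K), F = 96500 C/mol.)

From the Nernst equation, ln Q = nF(E° − E)/RT = 2×96500×(0.48 − 0.416)/(8.314×303) = 4.903, so Q = 135.
With Q = [Sn²⁺]/[Cu²⁺] and the known concentrations, [Cu²⁺] in the denominator gives [Cu²⁺] = 7.4 × 10^-5 M.

7.4 × 10^-5 M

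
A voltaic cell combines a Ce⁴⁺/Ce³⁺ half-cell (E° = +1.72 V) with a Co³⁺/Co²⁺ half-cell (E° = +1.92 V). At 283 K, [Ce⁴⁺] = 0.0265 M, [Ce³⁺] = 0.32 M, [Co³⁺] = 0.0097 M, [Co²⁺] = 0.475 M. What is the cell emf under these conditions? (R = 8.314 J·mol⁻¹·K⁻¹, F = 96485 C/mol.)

The Co³⁺/Co²⁺ couple has the higher reduction potential and acts as the cathode, so E°_cell = +1.92 − (+1.72) = 0.20 V.
Balancing electrons gives n = 1; the reaction quotient is Q = [Ce⁴⁺]·[Co²⁺]/([Ce³⁺]·[Co³⁺]) = 4.06.
E = E° − (RT/nF) ln Q = 0.20 − (8.314×283)/(1×96485) × (1.400) = 0.200 − 0.034 = 0.166 V.

0.166 V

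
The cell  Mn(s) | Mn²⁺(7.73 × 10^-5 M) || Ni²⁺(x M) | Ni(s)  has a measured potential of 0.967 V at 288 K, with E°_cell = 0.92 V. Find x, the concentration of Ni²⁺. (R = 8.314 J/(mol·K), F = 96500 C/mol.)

0.0034 M

From the Nernst equation, ln Q = nF(E° − E)/RT = 2×96500×(0.92 − 0.967)/(8.314×288) = -3.788, so Q = 0.0226.
With Q = [Mn²⁺]/[Ni²⁺] and the known concentrations, [Ni²⁺] in the denominator gives [Ni²⁺] = 0.0034 M.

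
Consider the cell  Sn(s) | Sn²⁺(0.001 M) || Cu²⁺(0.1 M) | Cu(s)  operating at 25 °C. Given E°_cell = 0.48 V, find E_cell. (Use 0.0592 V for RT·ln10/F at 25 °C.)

0.539 V

Balancing electrons gives n = 2; the reaction quotient is Q = [Sn²⁺]/[Cu²⁺] = 0.0100.
At 25 °C, E = E° − (0.0592/n) log Q = 0.48 − (0.0592/2)(-2.000) = 0.480 + 0.059 = 0.539 V.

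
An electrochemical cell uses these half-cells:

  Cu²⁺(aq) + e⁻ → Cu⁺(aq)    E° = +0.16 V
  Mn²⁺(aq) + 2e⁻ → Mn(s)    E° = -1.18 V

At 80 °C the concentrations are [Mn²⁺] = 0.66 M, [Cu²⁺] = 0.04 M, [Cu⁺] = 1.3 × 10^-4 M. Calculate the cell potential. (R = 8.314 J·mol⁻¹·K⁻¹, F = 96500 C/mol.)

1.52 V

The Cu²⁺/Cu⁺ couple has the higher reduction potential and acts as the cathode, so E°_cell = +0.16 − (-1.18) = 1.34 V.
Balancing electrons gives n = 2; the reaction quotient is Q = [Mn²⁺]·[Cu⁺]^2/[Cu²⁺]^2 = 6.97 × 10^-6.
E = E° − (RT/nF) ln Q = 1.34 − (8.314×353)/(2×96500) × (-11.874) = 1.340 + 0.181 = 1.521 V.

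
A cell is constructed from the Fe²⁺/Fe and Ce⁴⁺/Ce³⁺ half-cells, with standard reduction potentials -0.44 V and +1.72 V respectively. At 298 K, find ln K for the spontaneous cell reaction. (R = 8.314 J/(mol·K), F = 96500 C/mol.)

E°_cell = +1.72 − (-0.44) = 2.16 V, with n = 2 electrons transferred.
At equilibrium E = 0, so the Nernst equation gives ln K = nFE°/RT = (2)(96500)(2.16)/((8.314)(298)) = 168.26.

ln K = 168.3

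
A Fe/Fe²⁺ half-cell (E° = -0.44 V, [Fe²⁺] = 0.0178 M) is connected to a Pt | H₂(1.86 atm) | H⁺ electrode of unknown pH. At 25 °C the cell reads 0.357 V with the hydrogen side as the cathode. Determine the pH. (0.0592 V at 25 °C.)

pH = 2.14

E°_cell = 0.44 V and n = 2.
log Q = n(E° − E)/0.0592 = 2×(0.44 − 0.357)/0.0592 = 2.804.
With Q = [Fe²⁺]·P(H₂) / [H⁺]^2, solving for [H⁺] gives log[H⁺] = -2.142, so pH = 2.14.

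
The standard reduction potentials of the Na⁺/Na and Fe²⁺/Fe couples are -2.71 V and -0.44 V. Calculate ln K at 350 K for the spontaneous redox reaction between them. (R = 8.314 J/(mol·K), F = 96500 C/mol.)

ln K = 150.6

E°_cell = -0.44 − (-2.71) = 2.27 V, with n = 2 electrons transferred.
At equilibrium E = 0, so the Nernst equation gives ln K = nFE°/RT = (2)(96500)(2.27)/((8.314)(350)) = 150.56.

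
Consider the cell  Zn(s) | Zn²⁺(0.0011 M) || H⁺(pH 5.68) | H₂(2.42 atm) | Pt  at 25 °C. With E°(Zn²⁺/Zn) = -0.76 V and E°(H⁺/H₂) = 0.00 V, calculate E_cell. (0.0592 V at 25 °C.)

The hydrogen couple is the cathode, so E°_cell = 0.76 V; n = 2.
[H⁺] = 10^(−5.68) = 2.1 × 10^-6 M, and Q = [Zn²⁺]·P(H₂) / [H⁺]^2 = 6.1 × 10^8.
E = E° − (0.0592/2) log Q = 0.76 − (0.0592/2)(8.785) = 0.500 V.

0.50 V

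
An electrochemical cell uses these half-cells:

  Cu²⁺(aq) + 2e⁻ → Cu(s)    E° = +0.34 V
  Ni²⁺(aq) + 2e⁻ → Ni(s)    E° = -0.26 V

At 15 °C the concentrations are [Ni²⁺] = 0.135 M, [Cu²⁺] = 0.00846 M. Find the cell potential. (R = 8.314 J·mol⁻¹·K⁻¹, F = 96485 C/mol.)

0.566 V

The Cu²⁺/Cu couple has the higher reduction potential and acts as the cathode, so E°_cell = +0.34 − (-0.26) = 0.60 V.
Balancing electrons gives n = 2; the reaction quotient is Q = [Ni²⁺]/[Cu²⁺] = 16.0.
E = E° − (RT/nF) ln Q = 0.60 − (8.314×288)/(2×96485) × (2.770) = 0.600 − 0.034 = 0.566 V.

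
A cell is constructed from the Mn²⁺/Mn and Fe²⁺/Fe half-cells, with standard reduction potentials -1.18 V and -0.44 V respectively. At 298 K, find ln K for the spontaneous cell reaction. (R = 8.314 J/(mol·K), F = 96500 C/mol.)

E°_cell = -0.44 − (-1.18) = 0.74 V, with n = 2 electrons transferred.
At equilibrium E = 0, so the Nernst equation gives ln K = nFE°/RT = (2)(96500)(0.74)/((8.314)(298)) = 57.65.

ln K = 57.6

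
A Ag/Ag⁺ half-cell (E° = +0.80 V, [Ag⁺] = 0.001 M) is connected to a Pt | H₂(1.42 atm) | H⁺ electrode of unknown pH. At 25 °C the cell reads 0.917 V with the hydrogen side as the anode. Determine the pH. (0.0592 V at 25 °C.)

pH = 4.90

E°_cell = 0.80 V and n = 2.
log Q = n(E° − E)/0.0592 = 2×(0.80 − 0.917)/0.0592 = -3.953.
With Q = [H⁺]^2 / ([Ag⁺]^2·P(H₂)), solving for [H⁺] gives log[H⁺] = -4.900, so pH = 4.90.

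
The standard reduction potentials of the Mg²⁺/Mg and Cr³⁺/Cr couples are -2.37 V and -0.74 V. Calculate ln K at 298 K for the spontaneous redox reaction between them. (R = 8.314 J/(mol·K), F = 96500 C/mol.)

ln K = 380.9

E°_cell = -0.74 − (-2.37) = 1.63 V, with n = 6 electrons transferred.
At equilibrium E = 0, so the Nernst equation gives ln K = nFE°/RT = (6)(96500)(1.63)/((8.314)(298)) = 380.93.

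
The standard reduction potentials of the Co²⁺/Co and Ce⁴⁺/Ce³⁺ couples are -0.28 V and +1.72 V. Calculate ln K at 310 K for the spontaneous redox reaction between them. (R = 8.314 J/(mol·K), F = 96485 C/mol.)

ln K = 149.7

E°_cell = +1.72 − (-0.28) = 2.00 V, with n = 2 electrons transferred.
At equilibrium E = 0, so the Nernst equation gives ln K = nFE°/RT = (2)(96485)(2.00)/((8.314)(310)) = 149.74.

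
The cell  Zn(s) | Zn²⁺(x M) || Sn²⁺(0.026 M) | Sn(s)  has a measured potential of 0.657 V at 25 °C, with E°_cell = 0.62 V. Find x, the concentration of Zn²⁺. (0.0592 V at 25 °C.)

0.0015 M

From the Nernst equation, log Q = n(E° − E)/0.0592 = 2(0.62 − 0.657)/0.0592 = -1.250, so Q = 0.0562.
With Q = [Zn²⁺]/[Sn²⁺] and the known concentrations, [Zn²⁺] in the numerator gives [Zn²⁺] = 0.0015 M.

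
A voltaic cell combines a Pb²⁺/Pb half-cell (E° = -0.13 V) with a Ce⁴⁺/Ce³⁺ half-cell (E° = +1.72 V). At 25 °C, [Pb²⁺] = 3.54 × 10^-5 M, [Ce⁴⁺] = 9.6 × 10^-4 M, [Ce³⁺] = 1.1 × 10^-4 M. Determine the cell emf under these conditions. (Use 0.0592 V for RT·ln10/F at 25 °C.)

The Ce⁴⁺/Ce³⁺ couple has the higher reduction potential and acts as the cathode, so E°_cell = +1.72 − (-0.13) = 1.85 V.
Balancing electrons gives n = 2; the reaction quotient is Q = [Pb²⁺]·[Ce³⁺]^2/[Ce⁴⁺]^2 = 4.65 × 10^-7.
At 25 °C, E = E° − (0.0592/n) log Q = 1.85 − (0.0592/2)(-6.333) = 1.850 + 0.187 = 2.037 V.

2.04 V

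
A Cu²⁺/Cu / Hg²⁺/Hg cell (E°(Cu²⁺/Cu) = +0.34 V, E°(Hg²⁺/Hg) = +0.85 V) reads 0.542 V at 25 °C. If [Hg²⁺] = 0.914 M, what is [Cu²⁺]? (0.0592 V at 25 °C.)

0.076 M

From the Nernst equation, log Q = n(E° − E)/0.0592 = 2(0.51 − 0.542)/0.0592 = -1.081, so Q = 0.0830.
With Q = [Cu²⁺]/[Hg²⁺] and the known concentrations, [Cu²⁺] in the numerator gives [Cu²⁺] = 0.076 M.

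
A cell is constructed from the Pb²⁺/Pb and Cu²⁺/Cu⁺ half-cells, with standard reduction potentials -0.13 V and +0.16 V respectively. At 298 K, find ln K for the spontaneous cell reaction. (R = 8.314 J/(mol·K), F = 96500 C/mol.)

ln K = 22.6

E°_cell = +0.16 − (-0.13) = 0.29 V, with n = 2 electrons transferred.
At equilibrium E = 0, so the Nernst equation gives ln K = nFE°/RT = (2)(96500)(0.29)/((8.314)(298)) = 22.59.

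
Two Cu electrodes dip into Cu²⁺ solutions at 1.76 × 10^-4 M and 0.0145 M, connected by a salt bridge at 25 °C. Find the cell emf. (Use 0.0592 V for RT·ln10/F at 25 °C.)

0.057 V

Both half-cells are Cu²⁺/Cu, so E°_cell = 0. The concentrated side is the cathode; the cell reaction moves Cu²⁺ from high to low concentration with n = 2.
Q = [Cu²⁺]_dilute/[Cu²⁺]_conc = 1.76 × 10^-4/0.0145 = 0.0121.
E = 0 − (0.0592/2) log Q = −(0.0592/2)(-1.916) = 0.0567 V.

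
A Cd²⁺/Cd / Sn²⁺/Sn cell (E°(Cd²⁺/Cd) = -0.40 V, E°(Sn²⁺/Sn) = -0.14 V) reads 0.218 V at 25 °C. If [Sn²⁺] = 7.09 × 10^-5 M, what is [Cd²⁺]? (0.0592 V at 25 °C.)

0.0019 M

From the Nernst equation, log Q = n(E° − E)/0.0592 = 2(0.26 − 0.218)/0.0592 = 1.419, so Q = 26.2.
With Q = [Cd²⁺]/[Sn²⁺] and the known concentrations, [Cd²⁺] in the numerator gives [Cd²⁺] = 0.0019 M.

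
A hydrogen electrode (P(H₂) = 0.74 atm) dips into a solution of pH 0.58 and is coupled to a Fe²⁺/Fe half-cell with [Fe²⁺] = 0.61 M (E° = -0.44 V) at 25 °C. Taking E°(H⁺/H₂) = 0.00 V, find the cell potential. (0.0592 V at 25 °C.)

The hydrogen couple is the cathode, so E°_cell = 0.44 V; n = 2.
[H⁺] = 10^(−0.58) = 0.26 M, and Q = [Fe²⁺]·P(H₂) / [H⁺]^2 = 6.52.
E = E° − (0.0592/2) log Q = 0.44 − (0.0592/2)(0.815) = 0.416 V.

0.42 V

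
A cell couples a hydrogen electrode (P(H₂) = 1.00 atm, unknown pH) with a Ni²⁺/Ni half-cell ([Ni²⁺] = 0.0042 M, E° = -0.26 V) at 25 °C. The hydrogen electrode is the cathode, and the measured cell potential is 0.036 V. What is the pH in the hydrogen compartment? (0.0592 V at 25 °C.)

E°_cell = 0.26 V and n = 2.
log Q = n(E° − E)/0.0592 = 2×(0.26 − 0.036)/0.0592 = 7.568.
With Q = [Ni²⁺]·P(H₂) / [H⁺]^2, solving for [H⁺] gives log[H⁺] = -4.972, so pH = 4.97.

pH = 4.97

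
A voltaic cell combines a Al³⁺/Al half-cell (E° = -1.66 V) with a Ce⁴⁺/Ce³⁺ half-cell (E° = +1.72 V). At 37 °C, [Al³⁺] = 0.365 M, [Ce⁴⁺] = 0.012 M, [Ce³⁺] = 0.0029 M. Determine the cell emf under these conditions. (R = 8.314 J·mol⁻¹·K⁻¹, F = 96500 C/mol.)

3.43 V

The Ce⁴⁺/Ce³⁺ couple has the higher reduction potential and acts as the cathode, so E°_cell = +1.72 − (-1.66) = 3.38 V.
Balancing electrons gives n = 3; the reaction quotient is Q = [Al³⁺]·[Ce³⁺]^3/[Ce⁴⁺]^3 = 0.00515.
E = E° − (RT/nF) ln Q = 3.38 − (8.314×310)/(3×96500) × (-5.268) = 3.380 + 0.047 = 3.427 V.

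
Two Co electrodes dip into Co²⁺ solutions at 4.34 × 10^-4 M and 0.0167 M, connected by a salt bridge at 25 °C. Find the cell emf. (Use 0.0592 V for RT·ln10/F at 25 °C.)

0.047 V

Both half-cells are Co²⁺/Co, so E°_cell = 0. The concentrated side is the cathode; the cell reaction moves Co²⁺ from high to low concentration with n = 2.
Q = [Co²⁺]_dilute/[Co²⁺]_conc = 4.34 × 10^-4/0.0167 = 0.0260.
E = 0 − (0.0592/2) log Q = −(0.0592/2)(-1.585) = 0.0469 V.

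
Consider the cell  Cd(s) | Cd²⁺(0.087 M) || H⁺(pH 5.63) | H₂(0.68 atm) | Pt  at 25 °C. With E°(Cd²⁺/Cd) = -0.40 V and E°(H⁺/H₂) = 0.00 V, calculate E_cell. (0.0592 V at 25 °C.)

The hydrogen couple is the cathode, so E°_cell = 0.40 V; n = 2.
[H⁺] = 10^(−5.63) = 2.3 × 10^-6 M, and Q = [Cd²⁺]·P(H₂) / [H⁺]^2 = 1.08 × 10^10.
E = E° − (0.0592/2) log Q = 0.40 − (0.0592/2)(10.032) = 0.103 V.

0.10 V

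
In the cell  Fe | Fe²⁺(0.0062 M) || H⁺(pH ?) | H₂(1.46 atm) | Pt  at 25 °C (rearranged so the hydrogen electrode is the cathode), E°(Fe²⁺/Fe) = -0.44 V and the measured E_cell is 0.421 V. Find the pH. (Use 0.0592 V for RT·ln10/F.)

E°_cell = 0.44 V and n = 2.
log Q = n(E° − E)/0.0592 = 2×(0.44 − 0.421)/0.0592 = 0.642.
With Q = [Fe²⁺]·P(H₂) / [H⁺]^2, solving for [H⁺] gives log[H⁺] = -1.343, so pH = 1.34.

pH = 1.34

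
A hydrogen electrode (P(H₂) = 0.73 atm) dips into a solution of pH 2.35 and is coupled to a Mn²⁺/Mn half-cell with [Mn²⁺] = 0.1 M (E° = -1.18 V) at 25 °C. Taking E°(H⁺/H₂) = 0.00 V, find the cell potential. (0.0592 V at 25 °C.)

1.07 V

The hydrogen couple is the cathode, so E°_cell = 1.18 V; n = 2.
[H⁺] = 10^(−2.35) = 0.0045 M, and Q = [Mn²⁺]·P(H₂) / [H⁺]^2 = 3660.
E = E° − (0.0592/2) log Q = 1.18 − (0.0592/2)(3.563) = 1.075 V.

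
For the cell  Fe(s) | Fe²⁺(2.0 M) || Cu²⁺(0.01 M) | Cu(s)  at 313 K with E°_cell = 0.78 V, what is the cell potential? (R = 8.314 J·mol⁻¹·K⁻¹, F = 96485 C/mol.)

Balancing electrons gives n = 2; the reaction quotient is Q = [Fe²⁺]/[Cu²⁺] = 200.
E = E° − (RT/nF) ln Q = 0.78 − (8.314×313)/(2×96485) × (5.298) = 0.780 − 0.071 = 0.709 V.

0.709 V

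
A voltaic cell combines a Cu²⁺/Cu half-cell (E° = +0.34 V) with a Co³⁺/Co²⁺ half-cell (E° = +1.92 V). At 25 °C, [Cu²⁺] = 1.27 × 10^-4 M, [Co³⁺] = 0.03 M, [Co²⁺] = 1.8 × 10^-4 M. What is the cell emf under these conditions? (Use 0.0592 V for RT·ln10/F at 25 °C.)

1.83 V

The Co³⁺/Co²⁺ couple has the higher reduction potential and acts as the cathode, so E°_cell = +1.92 − (+0.34) = 1.58 V.
Balancing electrons gives n = 2; the reaction quotient is Q = [Cu²⁺]·[Co²⁺]^2/[Co³⁺]^2 = 4.57 × 10^-9.
At 25 °C, E = E° − (0.0592/n) log Q = 1.58 − (0.0592/2)(-8.340) = 1.580 + 0.247 = 1.827 V.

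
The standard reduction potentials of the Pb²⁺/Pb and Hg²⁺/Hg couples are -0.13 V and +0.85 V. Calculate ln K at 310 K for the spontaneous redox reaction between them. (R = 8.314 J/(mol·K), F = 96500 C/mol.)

E°_cell = +0.85 − (-0.13) = 0.98 V, with n = 2 electrons transferred.
At equilibrium E = 0, so the Nernst equation gives ln K = nFE°/RT = (2)(96500)(0.98)/((8.314)(310)) = 73.39.

ln K = 73.4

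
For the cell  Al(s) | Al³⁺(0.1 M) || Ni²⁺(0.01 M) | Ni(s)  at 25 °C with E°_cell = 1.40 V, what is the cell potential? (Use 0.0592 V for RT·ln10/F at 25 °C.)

1.36 V

Balancing electrons gives n = 6; the reaction quotient is Q = [Al³⁺]^2/[Ni²⁺]^3 = 1 × 10^4.
At 25 °C, E = E° − (0.0592/n) log Q = 1.40 − (0.0592/6)(4.000) = 1.400 − 0.039 = 1.361 V.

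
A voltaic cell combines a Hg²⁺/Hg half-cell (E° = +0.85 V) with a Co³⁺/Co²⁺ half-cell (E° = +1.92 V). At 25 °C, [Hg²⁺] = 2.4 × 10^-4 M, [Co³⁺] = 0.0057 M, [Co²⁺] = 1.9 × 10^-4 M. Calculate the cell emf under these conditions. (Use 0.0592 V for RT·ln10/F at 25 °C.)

The Co³⁺/Co²⁺ couple has the higher reduction potential and acts as the cathode, so E°_cell = +1.92 − (+0.85) = 1.07 V.
Balancing electrons gives n = 2; the reaction quotient is Q = [Hg²⁺]·[Co²⁺]^2/[Co³⁺]^2 = 2.67 × 10^-7.
At 25 °C, E = E° − (0.0592/n) log Q = 1.07 − (0.0592/2)(-6.574) = 1.070 + 0.195 = 1.265 V.

1.26 V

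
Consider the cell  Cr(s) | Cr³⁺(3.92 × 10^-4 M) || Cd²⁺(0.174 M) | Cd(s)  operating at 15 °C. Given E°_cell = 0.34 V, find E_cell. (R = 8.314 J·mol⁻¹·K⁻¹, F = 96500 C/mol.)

Balancing electrons gives n = 6; the reaction quotient is Q = [Cr³⁺]^2/[Cd²⁺]^3 = 2.92 × 10^-5.
E = E° − (RT/nF) ln Q = 0.34 − (8.314×288)/(6×96500) × (-10.442) = 0.340 + 0.043 = 0.383 V.

0.383 V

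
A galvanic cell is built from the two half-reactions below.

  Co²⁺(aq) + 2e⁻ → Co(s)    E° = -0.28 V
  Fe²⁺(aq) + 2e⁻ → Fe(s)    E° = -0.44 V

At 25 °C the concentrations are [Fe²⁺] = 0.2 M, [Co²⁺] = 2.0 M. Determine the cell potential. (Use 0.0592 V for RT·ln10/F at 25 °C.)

The Co²⁺/Co couple has the higher reduction potential and acts as the cathode, so E°_cell = -0.28 − (-0.44) = 0.16 V.
Balancing electrons gives n = 2; the reaction quotient is Q = [Fe²⁺]/[Co²⁺] = 0.100.
At 25 °C, E = E° − (0.0592/n) log Q = 0.16 − (0.0592/2)(-1.000) = 0.160 + 0.030 = 0.190 V.

0.190 V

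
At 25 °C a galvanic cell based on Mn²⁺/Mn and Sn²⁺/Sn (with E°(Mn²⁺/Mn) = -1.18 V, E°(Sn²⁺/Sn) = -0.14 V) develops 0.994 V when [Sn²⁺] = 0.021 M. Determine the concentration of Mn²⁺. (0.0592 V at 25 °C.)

From the Nernst equation, log Q = n(E° − E)/0.0592 = 2(1.04 − 0.994)/0.0592 = 1.554, so Q = 35.8.
With Q = [Mn²⁺]/[Sn²⁺] and the known concentrations, [Mn²⁺] in the numerator gives [Mn²⁺] = 0.75 M.

0.75 M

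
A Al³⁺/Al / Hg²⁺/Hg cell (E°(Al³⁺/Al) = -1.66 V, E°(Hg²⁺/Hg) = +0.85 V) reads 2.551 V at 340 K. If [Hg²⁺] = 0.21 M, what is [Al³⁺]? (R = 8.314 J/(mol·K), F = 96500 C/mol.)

From the Nernst equation, ln Q = nF(E° − E)/RT = 6×96500×(2.51 − 2.551)/(8.314×340) = -8.398, so Q = 2.25 × 10^-4.
With Q = [Al³⁺]^2/[Hg²⁺]^3 and the known concentrations, [Al³⁺]^2 in the numerator gives [Al³⁺] = 0.0014 M.

0.0014 M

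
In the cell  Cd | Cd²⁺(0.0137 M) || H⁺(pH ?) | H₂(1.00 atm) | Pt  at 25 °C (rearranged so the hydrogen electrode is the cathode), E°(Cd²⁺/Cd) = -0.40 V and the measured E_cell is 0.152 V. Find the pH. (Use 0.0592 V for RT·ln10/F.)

E°_cell = 0.40 V and n = 2.
log Q = n(E° − E)/0.0592 = 2×(0.40 − 0.152)/0.0592 = 8.378.
With Q = [Cd²⁺]·P(H₂) / [H⁺]^2, solving for [H⁺] gives log[H⁺] = -5.121, so pH = 5.12.

pH = 5.12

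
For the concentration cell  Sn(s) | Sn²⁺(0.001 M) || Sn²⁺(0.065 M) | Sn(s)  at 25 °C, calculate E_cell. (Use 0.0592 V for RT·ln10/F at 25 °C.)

0.054 V

Both half-cells are Sn²⁺/Sn, so E°_cell = 0. The concentrated side is the cathode; the cell reaction moves Sn²⁺ from high to low concentration with n = 2.
Q = [Sn²⁺]_dilute/[Sn²⁺]_conc = 0.001/0.065 = 0.0154.
E = 0 − (0.0592/2) log Q = −(0.0592/2)(-1.813) = 0.0537 V.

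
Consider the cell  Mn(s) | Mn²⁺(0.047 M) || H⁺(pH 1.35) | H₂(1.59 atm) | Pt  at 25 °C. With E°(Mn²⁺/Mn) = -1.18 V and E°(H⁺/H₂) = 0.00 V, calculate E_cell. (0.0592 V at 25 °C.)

The hydrogen couple is the cathode, so E°_cell = 1.18 V; n = 2.
[H⁺] = 10^(−1.35) = 0.045 M, and Q = [Mn²⁺]·P(H₂) / [H⁺]^2 = 37.5.
E = E° − (0.0592/2) log Q = 1.18 − (0.0592/2)(1.573) = 1.133 V.

1.13 V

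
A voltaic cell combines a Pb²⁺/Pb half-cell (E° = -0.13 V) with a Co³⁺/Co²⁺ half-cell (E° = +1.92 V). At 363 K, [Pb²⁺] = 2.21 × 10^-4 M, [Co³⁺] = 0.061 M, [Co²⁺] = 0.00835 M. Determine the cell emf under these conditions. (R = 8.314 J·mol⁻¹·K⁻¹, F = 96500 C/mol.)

The Co³⁺/Co²⁺ couple has the higher reduction potential and acts as the cathode, so E°_cell = +1.92 − (-0.13) = 2.05 V.
Balancing electrons gives n = 2; the reaction quotient is Q = [Pb²⁺]·[Co²⁺]^2/[Co³⁺]^2 = 4.14 × 10^-6.
E = E° − (RT/nF) ln Q = 2.05 − (8.314×363)/(2×96500) × (-12.395) = 2.050 + 0.194 = 2.244 V.

2.24 V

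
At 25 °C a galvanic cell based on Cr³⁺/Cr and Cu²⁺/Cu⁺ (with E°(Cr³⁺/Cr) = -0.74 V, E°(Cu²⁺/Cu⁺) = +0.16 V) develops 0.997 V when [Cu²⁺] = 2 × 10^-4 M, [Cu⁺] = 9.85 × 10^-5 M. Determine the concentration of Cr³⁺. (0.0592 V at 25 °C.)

1 × 10^-4 M

From the Nernst equation, log Q = n(E° − E)/0.0592 = 3(0.90 − 0.997)/0.0592 = -4.916, so Q = 1.21 × 10^-5.
With Q = [Cr³⁺]·[Cu⁺]^3/[Cu²⁺]^3 and the known concentrations, [Cr³⁺] in the numerator gives [Cr³⁺] = 1 × 10^-4 M.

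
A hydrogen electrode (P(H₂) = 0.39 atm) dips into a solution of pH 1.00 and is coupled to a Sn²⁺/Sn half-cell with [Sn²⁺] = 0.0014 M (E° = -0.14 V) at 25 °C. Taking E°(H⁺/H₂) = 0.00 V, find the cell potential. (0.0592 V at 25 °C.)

The hydrogen couple is the cathode, so E°_cell = 0.14 V; n = 2.
[H⁺] = 10^(−1.00) = 0.10 M, and Q = [Sn²⁺]·P(H₂) / [H⁺]^2 = 0.0546.
E = E° − (0.0592/2) log Q = 0.14 − (0.0592/2)(-1.263) = 0.177 V.

0.18 V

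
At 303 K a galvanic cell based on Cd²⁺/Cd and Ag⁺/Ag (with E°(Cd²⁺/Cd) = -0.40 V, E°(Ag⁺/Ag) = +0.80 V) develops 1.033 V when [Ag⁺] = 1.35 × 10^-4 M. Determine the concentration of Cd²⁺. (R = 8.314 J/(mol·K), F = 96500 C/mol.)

From the Nernst equation, ln Q = nF(E° − E)/RT = 2×96500×(1.20 − 1.033)/(8.314×303) = 12.794, so Q = 3.6 × 10^5.
With Q = [Cd²⁺]/[Ag⁺]^2 and the known concentrations, [Cd²⁺] in the numerator gives [Cd²⁺] = 0.0066 M.

0.0066 M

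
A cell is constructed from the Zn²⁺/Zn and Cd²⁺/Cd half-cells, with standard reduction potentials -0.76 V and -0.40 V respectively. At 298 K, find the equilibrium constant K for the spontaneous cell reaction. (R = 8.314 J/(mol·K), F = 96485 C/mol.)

1.5 × 10^12

E°_cell = -0.40 − (-0.76) = 0.36 V, with n = 2 electrons transferred.
At equilibrium E = 0, so the Nernst equation gives ln K = nFE°/RT = (2)(96485)(0.36)/((8.314)(298)) = 28.04.
K = e^28.04 = 1.5 × 10^12.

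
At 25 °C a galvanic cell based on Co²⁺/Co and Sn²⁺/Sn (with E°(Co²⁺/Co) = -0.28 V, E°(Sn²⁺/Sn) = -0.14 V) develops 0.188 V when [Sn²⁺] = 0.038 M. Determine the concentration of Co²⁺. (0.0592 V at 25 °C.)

From the Nernst equation, log Q = n(E° − E)/0.0592 = 2(0.14 − 0.188)/0.0592 = -1.622, so Q = 0.0239.
With Q = [Co²⁺]/[Sn²⁺] and the known concentrations, [Co²⁺] in the numerator gives [Co²⁺] = 9.1 × 10^-4 M.

9.1 × 10^-4 M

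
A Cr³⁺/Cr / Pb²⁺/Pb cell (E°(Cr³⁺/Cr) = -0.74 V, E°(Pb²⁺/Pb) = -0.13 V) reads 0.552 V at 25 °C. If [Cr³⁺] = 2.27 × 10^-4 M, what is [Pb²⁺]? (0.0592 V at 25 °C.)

4.1 × 10^-5 M

From the Nernst equation, log Q = n(E° − E)/0.0592 = 6(0.61 − 0.552)/0.0592 = 5.878, so Q = 7.56 × 10^5.
With Q = [Cr³⁺]^2/[Pb²⁺]^3 and the known concentrations, [Pb²⁺]^3 in the denominator gives [Pb²⁺] = 4.1 × 10^-5 M.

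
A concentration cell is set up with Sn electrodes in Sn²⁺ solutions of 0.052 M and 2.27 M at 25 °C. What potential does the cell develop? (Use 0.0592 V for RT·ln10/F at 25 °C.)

0.049 V

Both half-cells are Sn²⁺/Sn, so E°_cell = 0. The concentrated side is the cathode; the cell reaction moves Sn²⁺ from high to low concentration with n = 2.
Q = [Sn²⁺]_dilute/[Sn²⁺]_conc = 0.052/2.27 = 0.0229.
E = 0 − (0.0592/2) log Q = −(0.0592/2)(-1.640) = 0.0485 V.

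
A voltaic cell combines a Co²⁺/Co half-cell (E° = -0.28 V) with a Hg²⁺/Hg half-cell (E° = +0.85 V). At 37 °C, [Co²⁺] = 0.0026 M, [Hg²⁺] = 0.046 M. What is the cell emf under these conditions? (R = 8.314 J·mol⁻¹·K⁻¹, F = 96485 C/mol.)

The Hg²⁺/Hg couple has the higher reduction potential and acts as the cathode, so E°_cell = +0.85 − (-0.28) = 1.13 V.
Balancing electrons gives n = 2; the reaction quotient is Q = [Co²⁺]/[Hg²⁺] = 0.0565.
E = E° − (RT/nF) ln Q = 1.13 − (8.314×310)/(2×96485) × (-2.873) = 1.130 + 0.038 = 1.168 V.

1.17 V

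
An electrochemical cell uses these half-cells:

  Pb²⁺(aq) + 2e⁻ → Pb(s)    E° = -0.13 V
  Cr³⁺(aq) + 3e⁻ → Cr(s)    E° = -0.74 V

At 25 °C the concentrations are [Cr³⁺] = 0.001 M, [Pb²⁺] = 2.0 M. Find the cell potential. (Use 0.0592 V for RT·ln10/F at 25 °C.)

The Pb²⁺/Pb couple has the higher reduction potential and acts as the cathode, so E°_cell = -0.13 − (-0.74) = 0.61 V.
Balancing electrons gives n = 6; the reaction quotient is Q = [Cr³⁺]^2/[Pb²⁺]^3 = 1.25 × 10^-7.
At 25 °C, E = E° − (0.0592/n) log Q = 0.61 − (0.0592/6)(-6.903) = 0.610 + 0.068 = 0.678 V.

0.678 V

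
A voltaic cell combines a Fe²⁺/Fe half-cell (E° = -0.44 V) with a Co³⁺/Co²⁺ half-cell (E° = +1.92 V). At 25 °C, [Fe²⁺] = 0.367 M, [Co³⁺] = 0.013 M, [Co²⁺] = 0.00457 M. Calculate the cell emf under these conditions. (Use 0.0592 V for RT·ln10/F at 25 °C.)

The Co³⁺/Co²⁺ couple has the higher reduction potential and acts as the cathode, so E°_cell = +1.92 − (-0.44) = 2.36 V.
Balancing electrons gives n = 2; the reaction quotient is Q = [Fe²⁺]·[Co²⁺]^2/[Co³⁺]^2 = 0.0454.
At 25 °C, E = E° − (0.0592/n) log Q = 2.36 − (0.0592/2)(-1.343) = 2.360 + 0.040 = 2.400 V.

2.40 V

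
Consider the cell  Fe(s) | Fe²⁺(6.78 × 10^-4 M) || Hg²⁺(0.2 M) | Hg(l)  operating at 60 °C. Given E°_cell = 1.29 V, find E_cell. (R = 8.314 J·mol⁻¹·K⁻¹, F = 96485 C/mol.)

1.37 V

Balancing electrons gives n = 2; the reaction quotient is Q = [Fe²⁺]/[Hg²⁺] = 0.00339.
E = E° − (RT/nF) ln Q = 1.29 − (8.314×333)/(2×96485) × (-5.687) = 1.290 + 0.082 = 1.372 V.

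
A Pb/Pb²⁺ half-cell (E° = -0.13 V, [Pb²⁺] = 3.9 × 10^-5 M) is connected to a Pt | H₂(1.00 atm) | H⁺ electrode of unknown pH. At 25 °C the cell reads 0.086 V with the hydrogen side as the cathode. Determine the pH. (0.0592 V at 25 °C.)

pH = 2.95

E°_cell = 0.13 V and n = 2.
log Q = n(E° − E)/0.0592 = 2×(0.13 − 0.086)/0.0592 = 1.486.
With Q = [Pb²⁺]·P(H₂) / [H⁺]^2, solving for [H⁺] gives log[H⁺] = -2.948, so pH = 2.95.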